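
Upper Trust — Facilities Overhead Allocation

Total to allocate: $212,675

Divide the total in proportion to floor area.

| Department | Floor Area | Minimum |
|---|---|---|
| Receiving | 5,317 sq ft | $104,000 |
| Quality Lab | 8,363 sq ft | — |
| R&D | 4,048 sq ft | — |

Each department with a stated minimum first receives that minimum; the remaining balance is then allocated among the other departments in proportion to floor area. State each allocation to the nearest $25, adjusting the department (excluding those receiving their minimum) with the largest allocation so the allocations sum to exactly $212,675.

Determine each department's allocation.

Receiving: $104,000; Quality Lab: $73,225; R&D: $35,450

Guaranteed amounts: Receiving $104,000. Balance $108,675.
Balance split over remaining floor area 12,411: Quality Lab 73,229.31 → $73,225; R&D 35,445.69 → $35,450.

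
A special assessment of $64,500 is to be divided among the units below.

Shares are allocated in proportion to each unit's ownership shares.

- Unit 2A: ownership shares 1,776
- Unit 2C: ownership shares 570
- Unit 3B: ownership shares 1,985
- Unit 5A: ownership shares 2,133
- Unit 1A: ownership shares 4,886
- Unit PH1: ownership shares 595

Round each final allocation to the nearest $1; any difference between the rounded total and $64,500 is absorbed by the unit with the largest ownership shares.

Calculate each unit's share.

Unit 2A: $9,590 | Unit 2C: $3,078 | Unit 3B: $10,719 | Unit 5A: $11,518 | Unit 1A: $26,382 | Unit PH1: $3,213

Combined ownership shares = 11,945.
Proportional shares: Unit 2A 1,776/11,945 × $64,500 = 9,589.95; Unit 2C 570/11,945 × $64,500 = 3,077.86; Unit 3B 1,985/11,945 × $64,500 = 10,718.501; Unit 5A 2,133/11,945 × $64,500 = 11,517.66; Unit 1A 4,886/11,945 × $64,500 = 26,383.17; Unit PH1 595/11,945 × $64,500 = 3,212.85.
Rounded to nearest $1: Unit 2A $9,590; Unit 2C $3,078; Unit 3B $10,719; Unit 5A $11,518; Unit 1A $26,383; Unit PH1 $3,213. Sum = $64,501.
Difference $64,500 − $64,501 = −$1 applied to largest ownership shares (Unit 1A): Unit 1A becomes $26,382.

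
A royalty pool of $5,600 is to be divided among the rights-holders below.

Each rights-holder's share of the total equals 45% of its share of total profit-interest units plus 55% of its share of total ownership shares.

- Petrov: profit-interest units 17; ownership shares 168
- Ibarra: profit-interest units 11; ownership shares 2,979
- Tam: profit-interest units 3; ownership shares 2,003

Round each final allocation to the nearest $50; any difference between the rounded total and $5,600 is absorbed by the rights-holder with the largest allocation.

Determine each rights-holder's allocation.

Profit-interest units total 31; ownership shares total 5,150.
Blended shares (45% profit-interest units + 55% ownership shares): Petrov 0.2647; Ibarra 0.4778; Tam 0.2575.
Unrounded shares: Petrov 1,482.41; Ibarra 2,675.81; Tam 1,441.78.
At nearest $50: Petrov $1,500; Ibarra $2,700; Tam $1,450. Sum = $5,650.
Difference $5,600 − $5,650 = −$50 applied to largest allocation (Ibarra): Ibarra becomes $2,650.

Petrov: $1,500 · Ibarra: $2,650 · Tam: $1,450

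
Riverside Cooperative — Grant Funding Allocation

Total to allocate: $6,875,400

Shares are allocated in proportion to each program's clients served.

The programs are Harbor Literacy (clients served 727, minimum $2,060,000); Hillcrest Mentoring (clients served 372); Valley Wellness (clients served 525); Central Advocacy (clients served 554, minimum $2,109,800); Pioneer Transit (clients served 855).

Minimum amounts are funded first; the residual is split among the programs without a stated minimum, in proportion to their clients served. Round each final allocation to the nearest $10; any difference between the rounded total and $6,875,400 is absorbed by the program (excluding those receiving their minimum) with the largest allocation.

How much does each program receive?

Harbor Literacy: $2,060,000 | Hillcrest Mentoring: $574,480 | Valley Wellness: $810,750 | Central Advocacy: $2,109,800 | Pioneer Transit: $1,320,370

Minimums first: Harbor Literacy $2,060,000; Central Advocacy $2,109,800. Balance $2,705,600.
Balance split over remaining clients served 1,752: Hillcrest Mentoring 574,476.71 → $574,480; Valley Wellness 810,753.42 → $810,750; Pioneer Transit 1,320,369.86 → $1,320,370.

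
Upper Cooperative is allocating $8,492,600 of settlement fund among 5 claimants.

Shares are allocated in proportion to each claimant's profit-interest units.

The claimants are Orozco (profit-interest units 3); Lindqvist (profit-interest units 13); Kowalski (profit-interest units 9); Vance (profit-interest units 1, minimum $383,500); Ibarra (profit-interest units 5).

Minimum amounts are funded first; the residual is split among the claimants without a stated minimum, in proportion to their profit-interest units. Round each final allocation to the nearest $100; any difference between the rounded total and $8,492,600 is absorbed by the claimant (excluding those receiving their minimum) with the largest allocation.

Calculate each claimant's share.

Guaranteed amounts: Vance $383,500. Balance $8,109,100.
Balance split over remaining profit-interest units 30: Orozco 810,910.00 → $810,900; Lindqvist 3,513,943.33 → $3,513,900; Kowalski 2,432,730.00 → $2,432,700; Ibarra 1,351,516.67 → $1,351,500.
Rounding difference +$100 applied to Lindqvist → $3,514,000.

Orozco: $810,900; Lindqvist: $3,514,000; Kowalski: $2,432,700; Vance: $383,500; Ibarra: $1,351,500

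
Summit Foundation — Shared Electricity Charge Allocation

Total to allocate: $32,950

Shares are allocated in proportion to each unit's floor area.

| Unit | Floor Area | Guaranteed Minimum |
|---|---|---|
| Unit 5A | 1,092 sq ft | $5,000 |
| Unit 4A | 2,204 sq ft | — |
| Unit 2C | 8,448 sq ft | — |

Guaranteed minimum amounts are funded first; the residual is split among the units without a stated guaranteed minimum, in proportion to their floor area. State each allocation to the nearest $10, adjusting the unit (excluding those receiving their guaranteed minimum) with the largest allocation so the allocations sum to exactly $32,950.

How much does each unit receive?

Minimums first: Unit 5A $5,000. Residual $27,950.
Residual split over remaining floor area 10,652: Unit 4A 5,783.12 → $5,780; Unit 2C 22,166.88 → $22,170.

Unit 5A: $5,000; Unit 4A: $5,780; Unit 2C: $22,170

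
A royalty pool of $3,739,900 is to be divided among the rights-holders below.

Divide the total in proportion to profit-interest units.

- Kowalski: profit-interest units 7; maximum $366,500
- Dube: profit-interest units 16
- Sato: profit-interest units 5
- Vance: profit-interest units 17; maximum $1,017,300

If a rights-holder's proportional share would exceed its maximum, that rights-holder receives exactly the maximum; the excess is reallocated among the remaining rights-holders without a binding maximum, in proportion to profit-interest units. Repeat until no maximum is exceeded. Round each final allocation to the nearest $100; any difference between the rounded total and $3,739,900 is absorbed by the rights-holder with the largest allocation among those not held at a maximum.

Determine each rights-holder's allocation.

Profit-interest units total: 45.
Pro-rata shares before constraints: Kowalski 581,762.22; Dube 1,329,742.22; Sato 415,544.44; Vance 1,412,851.11.
Capped: Kowalski ($366,500), Vance ($1,017,300); balance $2,356,100 reallocated over remaining profit-interest units 21.
Shares after redistribution: Dube 1,795,123.81 → $1,795,100; Sato 560,976.19 → $561,000.

Kowalski: $366,500 · Dube: $1,795,100 · Sato: $561,000 · Vance: $1,017,300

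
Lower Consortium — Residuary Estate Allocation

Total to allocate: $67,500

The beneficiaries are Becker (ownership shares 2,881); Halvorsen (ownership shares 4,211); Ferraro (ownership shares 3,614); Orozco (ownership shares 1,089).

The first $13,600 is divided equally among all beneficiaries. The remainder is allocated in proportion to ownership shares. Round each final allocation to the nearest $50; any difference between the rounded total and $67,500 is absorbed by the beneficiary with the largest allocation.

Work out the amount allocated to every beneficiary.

First tranche $13,600 split equally: $3,400 each.
Remainder $53,900 by ownership shares (total 11,795): Becker 13,165.40 → $13,150; Halvorsen 19,243.15 → $19,250; Ferraro 16,515.01 → $16,500; Orozco 4,976.44 → $5,000.
Totals: Becker $3,400 + $13,150 = $16,550; Halvorsen $3,400 + $19,250 = $22,650; Ferraro $3,400 + $16,500 = $19,900; Orozco $3,400 + $5,000 = $8,400.

Becker: $16,550 | Halvorsen: $22,650 | Ferraro: $19,900 | Orozco: $8,400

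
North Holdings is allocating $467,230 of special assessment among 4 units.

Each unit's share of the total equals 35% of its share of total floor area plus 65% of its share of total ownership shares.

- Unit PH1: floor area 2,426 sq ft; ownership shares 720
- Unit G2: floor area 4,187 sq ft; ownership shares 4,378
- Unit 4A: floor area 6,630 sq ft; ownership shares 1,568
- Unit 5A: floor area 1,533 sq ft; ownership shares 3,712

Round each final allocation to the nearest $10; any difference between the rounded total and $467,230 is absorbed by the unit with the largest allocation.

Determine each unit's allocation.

Floor area total 14,776; ownership shares total 10,378.
Blended shares (35% floor area + 65% ownership shares): Unit PH1 0.1026; Unit G2 0.3734; Unit 4A 0.2553; Unit 5A 0.2688.
Unrounded shares: Unit PH1 47,919.20; Unit G2 174,455.63; Unit 4A 119,261.84; Unit 5A 125,593.33.
At nearest $10: Unit PH1 $47,920; Unit G2 $174,460; Unit 4A $119,260; Unit 5A $125,590. Sum = $467,230.
Rounded total matches; no reconciliation needed.

Unit PH1: $47,920; Unit G2: $174,460; Unit 4A: $119,260; Unit 5A: $125,590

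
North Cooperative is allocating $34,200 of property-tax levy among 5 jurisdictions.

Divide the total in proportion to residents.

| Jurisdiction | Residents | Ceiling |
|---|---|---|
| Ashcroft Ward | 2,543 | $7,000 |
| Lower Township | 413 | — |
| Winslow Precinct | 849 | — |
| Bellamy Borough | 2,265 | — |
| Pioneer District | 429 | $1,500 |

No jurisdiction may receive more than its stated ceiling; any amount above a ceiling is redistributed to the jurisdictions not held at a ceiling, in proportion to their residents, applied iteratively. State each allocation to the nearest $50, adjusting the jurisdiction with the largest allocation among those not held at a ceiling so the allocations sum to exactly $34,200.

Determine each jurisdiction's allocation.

Sum of residents: 6,499.
Unconstrained shares: Ashcroft Ward 13,382.15; Lower Township 2,173.35; Winslow Precinct 4,467.73; Bellamy Borough 11,919.22; Pioneer District 2,257.55.
Held at cap: Ashcroft Ward ($7,000), Pioneer District ($1,500); remaining pool $25,700 reallocated over remaining residents 3,527.
Redistributed shares: Lower Township 3,009.38 → $3,000; Winslow Precinct 6,186.36 → $6,200; Bellamy Borough 16,504.25 → $16,500.

Ashcroft Ward: $7,000 · Lower Township: $3,000 · Winslow Precinct: $6,200 · Bellamy Borough: $16,500 · Pioneer District: $1,500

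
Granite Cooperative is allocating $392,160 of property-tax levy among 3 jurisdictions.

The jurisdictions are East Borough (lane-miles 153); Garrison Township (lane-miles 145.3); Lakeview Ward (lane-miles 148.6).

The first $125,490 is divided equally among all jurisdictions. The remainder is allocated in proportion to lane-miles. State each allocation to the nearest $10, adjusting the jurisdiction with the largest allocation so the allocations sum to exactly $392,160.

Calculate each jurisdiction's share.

Equal tier: $125,490 ÷ 3 = $41,830 apiece.
Remainder $266,670 by lane-miles (total 446.9): East Borough 91,296.73 → $91,300; Garrison Township 86,702.06 → $86,700; Lakeview Ward 88,671.21 → $88,670.
Totals: East Borough $41,830 + $91,300 = $133,130; Garrison Township $41,830 + $86,700 = $128,530; Lakeview Ward $41,830 + $88,670 = $130,500.

East Borough: $133,130 | Garrison Township: $128,530 | Lakeview Ward: $130,500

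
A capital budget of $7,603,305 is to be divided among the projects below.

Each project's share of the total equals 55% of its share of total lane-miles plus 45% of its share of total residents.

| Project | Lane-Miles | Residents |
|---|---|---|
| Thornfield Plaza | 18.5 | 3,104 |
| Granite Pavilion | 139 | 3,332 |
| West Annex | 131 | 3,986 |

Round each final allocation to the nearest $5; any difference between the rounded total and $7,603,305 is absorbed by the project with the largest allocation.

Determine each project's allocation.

Thornfield Plaza: $1,287,185 | Granite Pavilion: $3,108,690 | West Annex: $3,207,430

Totals — lane-miles 288.5, residents 10,422.
Combined weights (55% lane-miles + 45% residents): Thornfield Plaza 0.1693; Granite Pavilion 0.4089; West Annex 0.4218.
Raw shares: Thornfield Plaza 1,287,184.87; Granite Pavilion 3,108,687.84; West Annex 3,207,432.29.
At nearest $5: Thornfield Plaza $1,287,185; Granite Pavilion $3,108,690; West Annex $3,207,430. Sum = $7,603,305.
Rounded total matches; no reconciliation needed.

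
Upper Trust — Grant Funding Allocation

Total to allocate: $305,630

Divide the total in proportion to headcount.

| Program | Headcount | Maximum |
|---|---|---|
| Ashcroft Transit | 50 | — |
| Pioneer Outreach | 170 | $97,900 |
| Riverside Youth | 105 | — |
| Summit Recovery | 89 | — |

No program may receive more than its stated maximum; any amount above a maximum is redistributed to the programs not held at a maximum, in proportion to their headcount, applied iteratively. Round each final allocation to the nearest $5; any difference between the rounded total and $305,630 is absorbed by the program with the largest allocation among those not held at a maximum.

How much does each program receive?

Headcount total: 414.
Pro-rata shares before constraints: Ashcroft Transit 36,911.84; Pioneer Outreach 125,500.24; Riverside Youth 77,514.86; Summit Recovery 65,703.07.
Held at cap: Pioneer Outreach ($97,900); balance $207,730 reallocated over remaining headcount 244.
Remaining shares: Ashcroft Transit 42,567.62 → $42,570; Riverside Youth 89,392.01 → $89,390; Summit Recovery 75,770.37 → $75,770.

Ashcroft Transit: $42,570; Pioneer Outreach: $97,900; Riverside Youth: $89,390; Summit Recovery: $75,770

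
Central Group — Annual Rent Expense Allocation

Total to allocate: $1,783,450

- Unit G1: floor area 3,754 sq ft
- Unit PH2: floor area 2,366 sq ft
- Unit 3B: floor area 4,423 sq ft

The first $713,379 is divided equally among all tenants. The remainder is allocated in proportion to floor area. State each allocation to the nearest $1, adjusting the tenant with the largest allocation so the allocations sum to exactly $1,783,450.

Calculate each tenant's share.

Unit G1: $618,809 · Unit PH2: $477,932 · Unit 3B: $686,709

Equal tier: $713,379 ÷ 3 = $237,793 apiece.
Remainder $1,070,071 by floor area (total 10,543): Unit G1 381,015.51 → $381,016; Unit PH2 240,139.24 → $240,139; Unit 3B 448,916.25 → $448,916.
Totals: Unit G1 $237,793 + $381,016 = $618,809; Unit PH2 $237,793 + $240,139 = $477,932; Unit 3B $237,793 + $448,916 = $686,709.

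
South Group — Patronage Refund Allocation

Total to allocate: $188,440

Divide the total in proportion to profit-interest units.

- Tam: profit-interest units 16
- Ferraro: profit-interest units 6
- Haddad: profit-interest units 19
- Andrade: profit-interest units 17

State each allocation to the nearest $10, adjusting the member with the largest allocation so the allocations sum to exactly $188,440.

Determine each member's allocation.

Profit-interest units total: 58.
Proportional shares: Tam 16/58 × $188,440 = 51,983.45; Ferraro 6/58 × $188,440 = 19,493.79; Haddad 19/58 × $188,440 = 61,730.34; Andrade 17/58 × $188,440 = 55,232.41.
At nearest $10: Tam $51,980; Ferraro $19,490; Haddad $61,730; Andrade $55,230. Sum = $188,430.
Difference $188,440 − $188,430 = +$10 applied to largest allocation (Haddad): Haddad becomes $61,740.

Tam: $51,980; Ferraro: $19,490; Haddad: $61,740; Andrade: $55,230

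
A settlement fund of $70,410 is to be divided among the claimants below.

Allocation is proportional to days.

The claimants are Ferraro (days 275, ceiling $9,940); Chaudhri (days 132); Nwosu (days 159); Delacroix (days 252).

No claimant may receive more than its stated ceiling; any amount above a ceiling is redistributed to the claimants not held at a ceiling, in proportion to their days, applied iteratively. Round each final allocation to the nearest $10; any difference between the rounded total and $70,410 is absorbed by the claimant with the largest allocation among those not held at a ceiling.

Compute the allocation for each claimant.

Sum of days: 818.
Pro-rata shares before constraints: Ferraro 23,670.84; Chaudhri 11,362.00; Nwosu 13,686.05; Delacroix 21,691.10.
Cap binds for Ferraro ($9,940); residual $60,470 reallocated over remaining days 543.
Redistributed shares: Chaudhri 14,699.89 → $14,700; Nwosu 17,706.69 → $17,710; Delacroix 28,063.43 → $28,060.

Ferraro: $9,940; Chaudhri: $14,700; Nwosu: $17,710; Delacroix: $28,060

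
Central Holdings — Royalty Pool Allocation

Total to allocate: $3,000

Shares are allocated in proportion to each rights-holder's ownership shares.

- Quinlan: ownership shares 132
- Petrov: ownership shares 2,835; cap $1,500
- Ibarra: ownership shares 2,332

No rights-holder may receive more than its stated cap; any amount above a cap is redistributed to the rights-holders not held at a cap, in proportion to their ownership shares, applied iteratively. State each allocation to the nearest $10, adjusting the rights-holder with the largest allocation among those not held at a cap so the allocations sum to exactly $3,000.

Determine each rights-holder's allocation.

Quinlan: $80; Petrov: $1,500; Ibarra: $1,420

Ownership shares total: 5,299.
Unconstrained shares: Quinlan 74.73; Petrov 1,605.02; Ibarra 1,320.25.
Cap binds for Petrov ($1,500); residual $1,500 reallocated over remaining ownership shares 2,464.
Remaining shares: Quinlan 80.36 → $80; Ibarra 1,419.64 → $1,420.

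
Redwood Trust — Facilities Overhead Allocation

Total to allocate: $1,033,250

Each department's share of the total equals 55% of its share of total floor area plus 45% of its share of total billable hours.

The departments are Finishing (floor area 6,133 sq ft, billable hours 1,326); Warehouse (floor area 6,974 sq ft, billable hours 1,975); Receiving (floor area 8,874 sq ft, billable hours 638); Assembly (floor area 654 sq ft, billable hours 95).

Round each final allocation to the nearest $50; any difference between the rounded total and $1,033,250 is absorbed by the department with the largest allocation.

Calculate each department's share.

Finishing: $306,800 | Warehouse: $402,750 | Receiving: $296,350 | Assembly: $27,350

Totals — floor area 22,635, billable hours 4,034.
Combined weights (55% floor area + 45% billable hours): Finishing 0.2969; Warehouse 0.3898; Receiving 0.2868; Assembly 0.0265.
Raw shares: Finishing 306,814.63; Warehouse 402,733.60; Receiving 296,332.27; Assembly 27,369.49.
Rounded to nearest $50: Finishing $306,800; Warehouse $402,750; Receiving $296,350; Assembly $27,350. Sum = $1,033,250.
Sum already equals the total — no adjustment.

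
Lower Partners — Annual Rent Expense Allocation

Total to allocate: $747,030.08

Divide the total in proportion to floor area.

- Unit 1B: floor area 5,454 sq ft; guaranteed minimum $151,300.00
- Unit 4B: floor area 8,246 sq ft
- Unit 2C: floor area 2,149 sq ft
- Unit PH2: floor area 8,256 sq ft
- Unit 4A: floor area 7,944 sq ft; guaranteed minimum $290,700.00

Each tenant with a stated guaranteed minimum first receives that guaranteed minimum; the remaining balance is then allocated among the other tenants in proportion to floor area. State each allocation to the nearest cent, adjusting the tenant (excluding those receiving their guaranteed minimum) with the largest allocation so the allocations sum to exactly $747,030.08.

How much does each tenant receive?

Guaranteed amounts: Unit 1B $151,300.00; Unit 4A $290,700.00. Remaining pool $305,030.08.
Remaining pool split over remaining floor area 18,651: Unit 4B 134,860.2241 → $134,860.22; Unit 2C 35,146.0856 → $35,146.09; Unit PH2 135,023.7703 → $135,023.77.

Unit 1B: $151,300.00 · Unit 4B: $134,860.22 · Unit 2C: $35,146.09 · Unit PH2: $135,023.77 · Unit 4A: $290,700.00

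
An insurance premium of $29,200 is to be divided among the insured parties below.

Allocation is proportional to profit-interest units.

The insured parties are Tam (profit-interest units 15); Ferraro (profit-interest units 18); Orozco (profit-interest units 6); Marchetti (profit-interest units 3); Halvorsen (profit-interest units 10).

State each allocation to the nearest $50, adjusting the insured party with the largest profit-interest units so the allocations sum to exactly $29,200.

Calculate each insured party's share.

Combined profit-interest units = 52.
Pro-rata amounts: Tam 15/52 × $29,200 = 8,423.08; Ferraro 18/52 × $29,200 = 10,107.69; Orozco 6/52 × $29,200 = 3,369.23; Marchetti 3/52 × $29,200 = 1,684.62; Halvorsen 10/52 × $29,200 = 5,615.38.
Rounded to nearest $50: Tam $8,400; Ferraro $10,100; Orozco $3,350; Marchetti $1,700; Halvorsen $5,600. Sum = $29,150.
Difference $29,200 − $29,150 = +$50 applied to largest profit-interest units (Ferraro): Ferraro becomes $10,150.

Tam: $8,400; Ferraro: $10,150; Orozco: $3,350; Marchetti: $1,700; Halvorsen: $5,600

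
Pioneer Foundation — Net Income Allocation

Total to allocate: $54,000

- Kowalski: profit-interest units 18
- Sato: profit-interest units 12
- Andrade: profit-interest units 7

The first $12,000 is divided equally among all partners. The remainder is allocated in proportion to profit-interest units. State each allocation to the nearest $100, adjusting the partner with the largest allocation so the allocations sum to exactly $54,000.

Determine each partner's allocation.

Kowalski: $24,500; Sato: $17,600; Andrade: $11,900

Equal tier: $12,000 ÷ 3 = $4,000 apiece.
Remainder $42,000 by profit-interest units (total 37): Kowalski 20,432.43 → $20,400; Sato 13,621.62 → $13,600; Andrade 7,945.95 → $7,900.
Rounding difference +$100 on remainder applied to Kowalski.
Totals: Kowalski $4,000 + $20,500 = $24,500; Sato $4,000 + $13,600 = $17,600; Andrade $4,000 + $7,900 = $11,900.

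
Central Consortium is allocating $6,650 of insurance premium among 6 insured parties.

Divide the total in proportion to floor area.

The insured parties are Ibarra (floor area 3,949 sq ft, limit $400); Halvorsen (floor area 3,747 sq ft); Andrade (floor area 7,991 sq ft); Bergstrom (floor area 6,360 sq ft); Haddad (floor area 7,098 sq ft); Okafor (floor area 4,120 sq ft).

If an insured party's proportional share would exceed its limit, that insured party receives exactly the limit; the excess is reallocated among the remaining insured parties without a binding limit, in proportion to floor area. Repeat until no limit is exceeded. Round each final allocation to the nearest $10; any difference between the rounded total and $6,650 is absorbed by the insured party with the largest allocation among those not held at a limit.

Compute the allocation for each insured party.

Ibarra: $400 · Halvorsen: $800 · Andrade: $1,700 · Bergstrom: $1,360 · Haddad: $1,510 · Okafor: $880

Sum of floor area: 33,265.
Unconstrained shares: Ibarra 789.44; Halvorsen 749.06; Andrade 1,597.48; Bergstrom 1,271.43; Haddad 1,418.96; Okafor 823.63.
Held at cap: Ibarra ($400); balance $6,250 reallocated over remaining floor area 29,316.
Redistributed shares: Halvorsen 798.84 → $800; Andrade 1,703.63 → $1,700; Bergstrom 1,355.91 → $1,360; Haddad 1,513.25 → $1,510; Okafor 878.36 → $880.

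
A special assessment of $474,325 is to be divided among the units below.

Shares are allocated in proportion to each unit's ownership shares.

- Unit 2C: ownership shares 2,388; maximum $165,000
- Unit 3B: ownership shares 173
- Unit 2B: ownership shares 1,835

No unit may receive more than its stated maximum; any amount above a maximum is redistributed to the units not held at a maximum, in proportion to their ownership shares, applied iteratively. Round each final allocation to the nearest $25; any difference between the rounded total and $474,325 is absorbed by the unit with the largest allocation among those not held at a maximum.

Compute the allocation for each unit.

Unit 2C: $165,000 | Unit 3B: $26,650 | Unit 2B: $282,675

Ownership shares total: 4,396.
Proportional shares (ignoring caps): Unit 2C 257,663.35; Unit 3B 18,666.57; Unit 2B 197,995.08.
Held at cap: Unit 2C ($165,000); remaining pool $309,325 reallocated over remaining ownership shares 2,008.
Redistributed shares: Unit 3B 26,650.01 → $26,650; Unit 2B 282,674.99 → $282,675.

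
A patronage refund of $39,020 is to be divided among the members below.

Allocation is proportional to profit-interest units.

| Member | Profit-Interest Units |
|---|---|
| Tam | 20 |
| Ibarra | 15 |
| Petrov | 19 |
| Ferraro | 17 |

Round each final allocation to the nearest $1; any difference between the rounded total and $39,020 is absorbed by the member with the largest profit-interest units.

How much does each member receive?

Tam: $10,991 · Ibarra: $8,244 · Petrov: $10,442 · Ferraro: $9,343

Total profit-interest units = 71.
Unrounded shares: Tam 20/71 × $39,020 = 10,991.55; Ibarra 15/71 × $39,020 = 8,243.66; Petrov 19/71 × $39,020 = 10,441.97; Ferraro 17/71 × $39,020 = 9,342.82.
At nearest $1: Tam $10,992; Ibarra $8,244; Petrov $10,442; Ferraro $9,343. Sum = $39,021.
Difference $39,020 − $39,021 = −$1 applied to largest profit-interest units (Tam): Tam becomes $10,991.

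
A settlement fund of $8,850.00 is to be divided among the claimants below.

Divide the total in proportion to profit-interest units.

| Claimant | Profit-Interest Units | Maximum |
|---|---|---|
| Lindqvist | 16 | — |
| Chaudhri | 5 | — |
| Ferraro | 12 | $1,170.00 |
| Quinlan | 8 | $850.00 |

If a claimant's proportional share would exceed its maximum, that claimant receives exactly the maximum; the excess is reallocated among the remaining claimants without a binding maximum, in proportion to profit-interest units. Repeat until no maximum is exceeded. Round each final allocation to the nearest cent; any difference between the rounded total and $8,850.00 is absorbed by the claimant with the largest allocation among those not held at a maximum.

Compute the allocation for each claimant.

Profit-interest units total: 41.
Pro-rata shares before constraints: Lindqvist 3,453.6585; Chaudhri 1,079.2683; Ferraro 2,590.2439; Quinlan 1,726.8293.
Capped: Ferraro ($1,170.00), Quinlan ($850.00); remaining pool $6,830.00 reallocated over remaining profit-interest units 21.
Redistributed shares: Lindqvist 5,203.8095 → $5,203.81; Chaudhri 1,626.1905 → $1,626.19.

Lindqvist: $5,203.81 · Chaudhri: $1,626.19 · Ferraro: $1,170.00 · Quinlan: $850.00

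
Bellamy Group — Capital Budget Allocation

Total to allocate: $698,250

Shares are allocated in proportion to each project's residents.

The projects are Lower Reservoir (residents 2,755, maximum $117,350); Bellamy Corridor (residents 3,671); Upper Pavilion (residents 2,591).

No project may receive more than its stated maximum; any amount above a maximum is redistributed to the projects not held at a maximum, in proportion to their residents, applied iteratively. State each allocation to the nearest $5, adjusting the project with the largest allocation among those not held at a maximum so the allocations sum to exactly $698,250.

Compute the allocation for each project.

Lower Reservoir: $117,350 · Bellamy Corridor: $340,545 · Upper Pavilion: $240,355

Total residents = 9,017.
Pro-rata shares before constraints: Lower Reservoir 213,339.11; Bellamy Corridor 284,271.46; Upper Pavilion 200,639.43.
Capped: Lower Reservoir ($117,350); residual $580,900 reallocated over remaining residents 6,262.
Remaining shares: Bellamy Corridor 340,543.58 → $340,545; Upper Pavilion 240,356.42 → $240,355.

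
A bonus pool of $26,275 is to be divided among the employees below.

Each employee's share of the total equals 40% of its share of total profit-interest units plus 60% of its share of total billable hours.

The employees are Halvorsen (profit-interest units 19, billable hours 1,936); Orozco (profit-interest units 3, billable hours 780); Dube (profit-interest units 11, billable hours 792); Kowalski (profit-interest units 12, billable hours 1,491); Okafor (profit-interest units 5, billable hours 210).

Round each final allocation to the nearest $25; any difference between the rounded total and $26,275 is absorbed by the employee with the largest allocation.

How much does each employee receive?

Totals — profit-interest units 50, billable hours 5,209.
Composite weights (40% profit-interest units + 60% billable hours): Halvorsen 0.3750; Orozco 0.1138; Dube 0.1792; Kowalski 0.2677; Okafor 0.0642.
Proportional shares: Halvorsen 9,853.09; Orozco 2,991.26; Dube 4,709.18; Kowalski 7,034.90; Okafor 1,686.56.
After rounding ($25): Halvorsen $9,850; Orozco $3,000; Dube $4,700; Kowalski $7,025; Okafor $1,675. Sum = $26,250.
Difference $26,275 − $26,250 = +$25 applied to largest allocation (Halvorsen): Halvorsen becomes $9,875.

Halvorsen: $9,875 · Orozco: $3,000 · Dube: $4,700 · Kowalski: $7,025 · Okafor: $1,675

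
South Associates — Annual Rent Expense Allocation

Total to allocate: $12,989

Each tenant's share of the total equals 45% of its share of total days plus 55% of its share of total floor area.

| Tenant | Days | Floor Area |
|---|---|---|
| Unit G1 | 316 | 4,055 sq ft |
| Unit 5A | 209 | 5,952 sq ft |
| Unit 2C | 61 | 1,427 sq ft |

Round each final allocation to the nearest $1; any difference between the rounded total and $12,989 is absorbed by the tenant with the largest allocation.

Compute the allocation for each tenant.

Unit G1: $5,685 | Unit 5A: $5,804 | Unit 2C: $1,500

Days total 586; floor area total 11,434.
Combined weights (45% days + 55% floor area): Unit G1 0.4377; Unit 5A 0.4468; Unit 2C 0.1155.
Raw shares: Unit G1 5,685.498; Unit 5A 5,803.47; Unit 2C 1,500.03.
After rounding ($1): Unit G1 $5,685; Unit 5A $5,803; Unit 2C $1,500. Sum = $12,988.
Difference $12,989 − $12,988 = +$1 applied to largest allocation (Unit 5A): Unit 5A becomes $5,804.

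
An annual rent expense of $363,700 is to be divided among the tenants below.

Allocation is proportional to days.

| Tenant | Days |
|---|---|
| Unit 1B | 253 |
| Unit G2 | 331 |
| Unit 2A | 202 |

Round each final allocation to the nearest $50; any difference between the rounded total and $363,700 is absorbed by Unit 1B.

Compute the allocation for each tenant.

Combined days = 786.
Unrounded shares: Unit 1B 253/786 × $363,700 = 117,068.83; Unit G2 331/786 × $363,700 = 153,161.20; Unit 2A 202/786 × $363,700 = 93,469.97.
At nearest $50: Unit 1B $117,050; Unit G2 $153,150; Unit 2A $93,450. Sum = $363,650.
Difference $363,700 − $363,650 = +$50 applied to Unit 1B: Unit 1B becomes $117,100.

Unit 1B: $117,100 · Unit G2: $153,150 · Unit 2A: $93,450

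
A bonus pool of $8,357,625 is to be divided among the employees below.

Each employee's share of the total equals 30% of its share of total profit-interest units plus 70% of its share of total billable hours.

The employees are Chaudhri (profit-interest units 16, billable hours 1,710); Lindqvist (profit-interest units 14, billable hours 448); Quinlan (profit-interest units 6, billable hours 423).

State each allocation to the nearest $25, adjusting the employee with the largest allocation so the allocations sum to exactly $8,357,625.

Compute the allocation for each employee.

Totals — profit-interest units 36, billable hours 2,581.
Combined weights (30% profit-interest units + 70% billable hours): Chaudhri 0.5971; Lindqvist 0.2382; Quinlan 0.1647.
Unrounded shares: Chaudhri 4,990,396.93; Lindqvist 1,990,535.21; Quinlan 1,376,692.86.
Rounded to nearest $25: Chaudhri $4,990,400; Lindqvist $1,990,525; Quinlan $1,376,700. Sum = $8,357,625.
Rounded total matches; no reconciliation needed.

Chaudhri: $4,990,400 | Lindqvist: $1,990,525 | Quinlan: $1,376,700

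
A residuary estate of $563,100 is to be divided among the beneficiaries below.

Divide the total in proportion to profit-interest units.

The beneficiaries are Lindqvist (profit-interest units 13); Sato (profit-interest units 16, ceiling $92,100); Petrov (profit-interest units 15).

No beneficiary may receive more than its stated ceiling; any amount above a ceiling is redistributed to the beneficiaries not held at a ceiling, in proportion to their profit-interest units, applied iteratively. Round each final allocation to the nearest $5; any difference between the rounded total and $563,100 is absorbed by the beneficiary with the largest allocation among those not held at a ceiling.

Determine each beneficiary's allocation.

Combined profit-interest units = 44.
Proportional shares (ignoring caps): Lindqvist 166,370.45; Sato 204,763.64; Petrov 191,965.91.
Capped: Sato ($92,100); remaining pool $471,000 reallocated over remaining profit-interest units 28.
Shares after redistribution: Lindqvist 218,678.57 → $218,680; Petrov 252,321.43 → $252,320.

Lindqvist: $218,680 · Sato: $92,100 · Petrov: $252,320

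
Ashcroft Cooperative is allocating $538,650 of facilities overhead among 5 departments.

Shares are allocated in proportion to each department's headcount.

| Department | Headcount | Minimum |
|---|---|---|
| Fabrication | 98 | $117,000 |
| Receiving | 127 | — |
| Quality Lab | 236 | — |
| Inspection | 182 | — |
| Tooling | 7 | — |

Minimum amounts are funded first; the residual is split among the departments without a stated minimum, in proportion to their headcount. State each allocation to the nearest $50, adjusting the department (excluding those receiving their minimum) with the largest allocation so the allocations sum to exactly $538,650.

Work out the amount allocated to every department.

Minimums first: Fabrication $117,000. Residual $421,650.
Residual split over remaining headcount 552: Receiving 97,010.05 → $97,000; Quality Lab 180,270.65 → $180,250; Inspection 139,022.28 → $139,000; Tooling 5,347.01 → $5,350.
Rounding difference +$50 applied to Quality Lab → $180,300.

Fabrication: $117,000 | Receiving: $97,000 | Quality Lab: $180,300 | Inspection: $139,000 | Tooling: $5,350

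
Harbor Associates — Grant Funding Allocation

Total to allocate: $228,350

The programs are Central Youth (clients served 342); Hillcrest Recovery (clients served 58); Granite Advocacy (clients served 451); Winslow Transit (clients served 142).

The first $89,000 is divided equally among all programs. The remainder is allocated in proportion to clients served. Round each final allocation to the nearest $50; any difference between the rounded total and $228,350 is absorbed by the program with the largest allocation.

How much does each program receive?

Equal tier: $89,000 ÷ 4 = $22,250 apiece.
Remainder $139,350 by clients served (total 993): Central Youth 47,993.66 → $48,000; Hillcrest Recovery 8,139.27 → $8,150; Granite Advocacy 63,289.88 → $63,300; Winslow Transit 19,927.19 → $19,950.
Rounding difference −$50 on remainder applied to Granite Advocacy.
Totals: Central Youth $22,250 + $48,000 = $70,250; Hillcrest Recovery $22,250 + $8,150 = $30,400; Granite Advocacy $22,250 + $63,250 = $85,500; Winslow Transit $22,250 + $19,950 = $42,200.

Central Youth: $70,250 | Hillcrest Recovery: $30,400 | Granite Advocacy: $85,500 | Winslow Transit: $42,200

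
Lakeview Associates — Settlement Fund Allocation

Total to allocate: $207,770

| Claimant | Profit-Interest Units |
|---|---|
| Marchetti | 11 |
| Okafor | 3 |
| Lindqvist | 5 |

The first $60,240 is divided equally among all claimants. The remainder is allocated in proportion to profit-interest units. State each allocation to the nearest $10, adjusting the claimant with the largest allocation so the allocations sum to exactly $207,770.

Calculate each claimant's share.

Marchetti: $105,500; Okafor: $43,370; Lindqvist: $58,900

First tranche $60,240 split equally: $20,080 each.
Remainder $147,530 by profit-interest units (total 19): Marchetti 85,412.11 → $85,410; Okafor 23,294.21 → $23,290; Lindqvist 38,823.68 → $38,820.
Rounding difference +$10 on remainder applied to Marchetti.
Totals: Marchetti $20,080 + $85,420 = $105,500; Okafor $20,080 + $23,290 = $43,370; Lindqvist $20,080 + $38,820 = $58,900.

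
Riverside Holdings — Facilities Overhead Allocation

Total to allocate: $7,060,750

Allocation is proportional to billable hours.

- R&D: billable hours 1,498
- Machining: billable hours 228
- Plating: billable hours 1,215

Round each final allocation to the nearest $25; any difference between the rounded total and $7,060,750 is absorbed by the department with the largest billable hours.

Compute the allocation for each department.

R&D: $3,596,400; Machining: $547,375; Plating: $2,916,975

Total billable hours = 1,498 + 228 + 1,215 = 2,941.
Raw shares: R&D 3,596,396.97; Machining 547,382.18; Plating 2,916,970.84.
Rounded to nearest $25: R&D $3,596,400; Machining $547,375; Plating $2,916,975. Sum = $7,060,750.
No rounding difference to absorb.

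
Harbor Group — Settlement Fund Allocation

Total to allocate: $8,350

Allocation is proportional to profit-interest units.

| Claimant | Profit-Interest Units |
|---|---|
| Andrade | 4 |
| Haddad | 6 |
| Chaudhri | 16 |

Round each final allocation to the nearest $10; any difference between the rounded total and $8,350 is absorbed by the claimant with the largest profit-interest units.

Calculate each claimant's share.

Andrade: $1,280 · Haddad: $1,930 · Chaudhri: $5,140

Combined profit-interest units = 4 + 6 + 16 = 26.
Proportional shares: Andrade 1,284.62; Haddad 1,926.92; Chaudhri 5,138.46.
After rounding ($10): Andrade $1,280; Haddad $1,930; Chaudhri $5,140. Sum = $8,350.
Sum already equals the total — no adjustment.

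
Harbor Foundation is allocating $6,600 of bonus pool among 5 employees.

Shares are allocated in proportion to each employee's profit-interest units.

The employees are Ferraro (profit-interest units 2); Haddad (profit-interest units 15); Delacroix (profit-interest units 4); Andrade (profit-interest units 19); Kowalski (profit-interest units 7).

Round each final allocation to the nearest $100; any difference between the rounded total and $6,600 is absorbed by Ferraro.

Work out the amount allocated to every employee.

Ferraro: $200 · Haddad: $2,100 · Delacroix: $600 · Andrade: $2,700 · Kowalski: $1,000

Total profit-interest units = 47.
Unrounded shares: Ferraro 2/47 × $6,600 = 280.85; Haddad 15/47 × $6,600 = 2,106.38; Delacroix 4/47 × $6,600 = 561.70; Andrade 19/47 × $6,600 = 2,668.09; Kowalski 7/47 × $6,600 = 982.98.
At nearest $100: Ferraro $300; Haddad $2,100; Delacroix $600; Andrade $2,700; Kowalski $1,000. Sum = $6,700.
Difference $6,600 − $6,700 = −$100 applied to Ferraro: Ferraro becomes $200.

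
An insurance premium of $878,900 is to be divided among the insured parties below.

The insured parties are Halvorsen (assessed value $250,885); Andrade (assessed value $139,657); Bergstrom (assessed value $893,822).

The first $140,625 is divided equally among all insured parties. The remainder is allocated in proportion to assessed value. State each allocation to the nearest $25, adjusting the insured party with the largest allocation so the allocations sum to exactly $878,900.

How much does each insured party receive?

$140,625 shared equally gives $46,875 per insured party.
Remainder $738,275 by assessed value (total 1,284,364): Halvorsen 144,213.11 → $144,225; Andrade 80,277.30 → $80,275; Bergstrom 513,784.59 → $513,775.
Totals: Halvorsen $46,875 + $144,225 = $191,100; Andrade $46,875 + $80,275 = $127,150; Bergstrom $46,875 + $513,775 = $560,650.

Halvorsen: $191,100 · Andrade: $127,150 · Bergstrom: $560,650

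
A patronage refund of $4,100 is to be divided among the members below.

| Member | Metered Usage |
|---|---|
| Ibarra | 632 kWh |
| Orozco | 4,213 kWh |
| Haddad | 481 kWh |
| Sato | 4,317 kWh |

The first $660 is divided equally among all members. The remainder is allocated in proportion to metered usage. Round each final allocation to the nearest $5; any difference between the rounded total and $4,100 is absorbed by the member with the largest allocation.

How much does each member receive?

Ibarra: $390; Orozco: $1,670; Haddad: $335; Sato: $1,705

First tranche $660 split equally: $165 each.
Remainder $3,440 by metered usage (total 9,643): Ibarra 225.46 → $225; Orozco 1,502.93 → $1,505; Haddad 171.59 → $170; Sato 1,540.03 → $1,540.
Totals: Ibarra $165 + $225 = $390; Orozco $165 + $1,505 = $1,670; Haddad $165 + $170 = $335; Sato $165 + $1,540 = $1,705.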